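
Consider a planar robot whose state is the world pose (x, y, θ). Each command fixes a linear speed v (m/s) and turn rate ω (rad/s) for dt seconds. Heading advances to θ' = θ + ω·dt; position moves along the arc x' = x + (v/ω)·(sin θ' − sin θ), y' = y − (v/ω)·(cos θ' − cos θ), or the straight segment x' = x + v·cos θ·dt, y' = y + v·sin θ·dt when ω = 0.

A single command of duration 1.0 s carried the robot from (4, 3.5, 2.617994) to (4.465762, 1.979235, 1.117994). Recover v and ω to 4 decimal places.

v = -1.7500, ω = -1.5000

Δθ = 1.117994 − 2.617994 = -1.500000
ω = Δθ/dt = -1.500000/1.0 = -1.5000
R = −Δy/(cos θ' − cos θ) = 1.1667
v = R·ω = 1.1667·-1.5000 = -1.7500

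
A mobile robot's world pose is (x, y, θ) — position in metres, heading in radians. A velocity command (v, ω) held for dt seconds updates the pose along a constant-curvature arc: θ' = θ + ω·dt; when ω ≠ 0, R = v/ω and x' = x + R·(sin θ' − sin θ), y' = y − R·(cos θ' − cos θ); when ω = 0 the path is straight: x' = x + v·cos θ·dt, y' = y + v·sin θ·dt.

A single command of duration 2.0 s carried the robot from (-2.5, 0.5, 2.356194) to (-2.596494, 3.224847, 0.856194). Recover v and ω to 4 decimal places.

Δθ = 0.856194 − 2.356194 = -1.500000
ω = Δθ/dt = -1.500000/2.0 = -0.7500
R = −Δy/(cos θ' − cos θ) = -2.0000
v = R·ω = -2.0000·-0.7500 = 1.5000

v = 1.5000, ω = -0.7500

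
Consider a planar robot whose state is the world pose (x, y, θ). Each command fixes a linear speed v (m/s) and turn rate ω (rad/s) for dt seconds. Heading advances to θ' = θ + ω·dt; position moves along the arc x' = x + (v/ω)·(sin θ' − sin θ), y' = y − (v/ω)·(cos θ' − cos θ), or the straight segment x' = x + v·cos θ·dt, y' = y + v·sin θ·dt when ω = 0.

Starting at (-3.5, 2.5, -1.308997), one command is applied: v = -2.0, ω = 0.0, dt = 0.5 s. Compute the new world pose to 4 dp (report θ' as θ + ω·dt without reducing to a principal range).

θ' = -1.3090 + 0.0·0.5 = -1.3090
ω = 0 → straight: x' = -3.5 + -2.0·cos(-1.3090)·0.5 = -3.7588
y' = 2.5 + -2.0·sin(-1.3090)·0.5 = 3.4659

(-3.7588, 3.4659, -1.3090)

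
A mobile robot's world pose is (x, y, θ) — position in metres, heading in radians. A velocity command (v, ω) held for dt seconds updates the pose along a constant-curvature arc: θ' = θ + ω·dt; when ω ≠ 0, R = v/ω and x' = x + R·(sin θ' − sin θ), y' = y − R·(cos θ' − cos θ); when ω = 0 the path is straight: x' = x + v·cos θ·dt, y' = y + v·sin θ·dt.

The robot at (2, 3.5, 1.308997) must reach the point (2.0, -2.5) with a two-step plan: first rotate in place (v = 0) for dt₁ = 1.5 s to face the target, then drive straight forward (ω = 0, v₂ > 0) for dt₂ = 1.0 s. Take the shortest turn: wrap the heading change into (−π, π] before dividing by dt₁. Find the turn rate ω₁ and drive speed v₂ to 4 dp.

ω₁ = -1.9199, v₂ = 6.0000

heading to target = atan2(-2.5−3.5, 2−2) = -1.5708
Δθ = wrap(-1.5708 − 1.3090) = -2.8798; ω₁ = Δθ/dt₁ = -1.9199
distance = √((2−2)² + (-2.5−3.5)²) = 6.0000; v₂ = distance/dt₂ = 6.0000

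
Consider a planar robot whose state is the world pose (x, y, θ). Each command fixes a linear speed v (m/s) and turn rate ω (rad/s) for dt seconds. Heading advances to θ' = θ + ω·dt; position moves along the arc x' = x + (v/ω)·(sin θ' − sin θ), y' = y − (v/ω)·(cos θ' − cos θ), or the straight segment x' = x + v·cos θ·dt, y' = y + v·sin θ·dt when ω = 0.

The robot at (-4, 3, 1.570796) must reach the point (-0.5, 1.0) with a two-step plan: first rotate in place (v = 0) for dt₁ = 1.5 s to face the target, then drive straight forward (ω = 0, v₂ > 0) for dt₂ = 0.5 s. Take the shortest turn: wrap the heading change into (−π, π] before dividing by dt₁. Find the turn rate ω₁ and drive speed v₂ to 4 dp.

heading to target = atan2(1−3, -0.5−-4) = -0.5191
Δθ = wrap(-0.5191 − 1.5708) = -2.0899; ω₁ = Δθ/dt₁ = -1.3933
distance = √((-0.5−-4)² + (1−3)²) = 4.0311; v₂ = distance/dt₂ = 8.0623

ω₁ = -1.3933, v₂ = 8.0623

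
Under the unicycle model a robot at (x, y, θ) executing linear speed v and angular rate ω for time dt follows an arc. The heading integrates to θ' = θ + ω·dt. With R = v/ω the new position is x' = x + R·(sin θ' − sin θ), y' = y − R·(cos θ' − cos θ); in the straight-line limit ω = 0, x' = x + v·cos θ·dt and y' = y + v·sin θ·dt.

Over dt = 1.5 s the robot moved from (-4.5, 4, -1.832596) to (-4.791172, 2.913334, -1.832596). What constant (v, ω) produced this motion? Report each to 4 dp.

v = 0.7500, ω = 0.0000

Δθ = -1.832596 − -1.832596 = 0.000000
ω = Δθ/dt = 0.000000/1.5 = 0.0000
ω = 0 → v = (Δx·cos θ + Δy·sin θ)/dt = 0.7500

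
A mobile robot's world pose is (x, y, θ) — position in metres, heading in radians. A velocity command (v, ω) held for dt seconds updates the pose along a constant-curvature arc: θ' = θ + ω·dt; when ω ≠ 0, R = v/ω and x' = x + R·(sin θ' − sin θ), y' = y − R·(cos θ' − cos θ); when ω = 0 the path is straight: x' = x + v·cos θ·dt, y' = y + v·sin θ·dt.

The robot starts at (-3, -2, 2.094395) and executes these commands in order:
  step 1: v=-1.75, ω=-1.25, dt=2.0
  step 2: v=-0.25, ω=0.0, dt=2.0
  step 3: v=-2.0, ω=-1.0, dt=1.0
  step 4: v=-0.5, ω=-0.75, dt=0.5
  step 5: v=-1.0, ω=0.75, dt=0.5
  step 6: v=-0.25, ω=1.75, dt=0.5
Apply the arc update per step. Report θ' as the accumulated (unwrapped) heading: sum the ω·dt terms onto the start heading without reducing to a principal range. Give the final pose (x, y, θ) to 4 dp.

(-6.4599, -1.4351, -0.5306)

step 1: θ'=-0.4056 (R=1.4000) → pose (-4.7648, -3.9864, -0.4056)
step 2: θ'=-0.4056 (straight) → pose (-5.2243, -3.7891, -0.4056)
step 3: θ'=-1.4056 (R=2.0000) → pose (-6.4079, -2.2803, -1.4056)
step 4: θ'=-1.7806 (R=0.6667) → pose (-6.4024, -2.0318, -1.7806)
step 5: θ'=-1.4056 (R=-1.3333) → pose (-6.3913, -1.5348, -1.4056)
step 6: θ'=-0.5306 (R=-0.1429) → pose (-6.4599, -1.4351, -0.5306)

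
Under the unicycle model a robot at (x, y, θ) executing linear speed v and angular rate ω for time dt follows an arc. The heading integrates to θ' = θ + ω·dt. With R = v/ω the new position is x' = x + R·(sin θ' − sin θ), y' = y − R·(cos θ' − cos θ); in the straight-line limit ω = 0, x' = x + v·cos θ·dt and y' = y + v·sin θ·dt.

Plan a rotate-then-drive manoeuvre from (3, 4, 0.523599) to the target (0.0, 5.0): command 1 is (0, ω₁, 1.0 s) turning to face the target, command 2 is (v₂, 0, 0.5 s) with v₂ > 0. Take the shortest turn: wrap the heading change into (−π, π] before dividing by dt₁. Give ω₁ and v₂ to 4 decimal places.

ω₁ = 2.2962, v₂ = 6.3246

heading to target = atan2(5−4, 0−3) = 2.8198
Δθ = wrap(2.8198 − 0.5236) = 2.2962; ω₁ = Δθ/dt₁ = 2.2962
distance = √((0−3)² + (5−4)²) = 3.1623; v₂ = distance/dt₂ = 6.3246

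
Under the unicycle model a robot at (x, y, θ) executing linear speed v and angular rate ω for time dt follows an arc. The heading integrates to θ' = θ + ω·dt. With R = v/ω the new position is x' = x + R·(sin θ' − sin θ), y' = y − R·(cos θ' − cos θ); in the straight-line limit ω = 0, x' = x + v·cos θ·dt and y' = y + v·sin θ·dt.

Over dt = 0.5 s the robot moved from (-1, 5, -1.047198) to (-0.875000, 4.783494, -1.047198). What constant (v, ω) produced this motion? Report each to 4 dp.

Δθ = -1.047198 − -1.047198 = 0.000000
ω = Δθ/dt = 0.000000/0.5 = 0.0000
ω = 0 → v = (Δx·cos θ + Δy·sin θ)/dt = 0.5000

v = 0.5000, ω = 0.0000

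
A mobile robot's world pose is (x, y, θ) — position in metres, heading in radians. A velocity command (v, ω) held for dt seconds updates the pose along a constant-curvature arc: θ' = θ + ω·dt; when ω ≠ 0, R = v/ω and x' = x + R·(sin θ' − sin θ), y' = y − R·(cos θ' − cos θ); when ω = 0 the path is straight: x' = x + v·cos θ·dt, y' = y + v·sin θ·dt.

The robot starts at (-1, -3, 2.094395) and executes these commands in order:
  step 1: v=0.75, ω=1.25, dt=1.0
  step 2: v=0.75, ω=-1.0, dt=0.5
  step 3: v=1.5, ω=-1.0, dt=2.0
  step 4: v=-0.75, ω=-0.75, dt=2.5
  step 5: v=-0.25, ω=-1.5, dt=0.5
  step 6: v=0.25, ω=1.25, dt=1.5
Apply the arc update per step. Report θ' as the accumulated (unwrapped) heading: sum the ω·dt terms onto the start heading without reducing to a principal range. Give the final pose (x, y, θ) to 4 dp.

step 1: θ'=3.3444 (R=0.6000) → pose (-1.6405, -2.7123, 3.3444)
step 2: θ'=2.8444 (R=-0.7500) → pose (-2.0112, -2.6948, 2.8444)
step 3: θ'=0.8444 (R=-1.5000) → pose (-2.6932, -0.2643, 0.8444)
step 4: θ'=-1.0306 (R=1.0000) → pose (-4.2984, -0.1144, -1.0306)
step 5: θ'=-1.7806 (R=0.1667) → pose (-4.3185, 0.0060, -1.7806)
step 6: θ'=0.0944 (R=0.2000) → pose (-4.1040, -0.2347, 0.0944)

(-4.1040, -0.2347, 0.0944)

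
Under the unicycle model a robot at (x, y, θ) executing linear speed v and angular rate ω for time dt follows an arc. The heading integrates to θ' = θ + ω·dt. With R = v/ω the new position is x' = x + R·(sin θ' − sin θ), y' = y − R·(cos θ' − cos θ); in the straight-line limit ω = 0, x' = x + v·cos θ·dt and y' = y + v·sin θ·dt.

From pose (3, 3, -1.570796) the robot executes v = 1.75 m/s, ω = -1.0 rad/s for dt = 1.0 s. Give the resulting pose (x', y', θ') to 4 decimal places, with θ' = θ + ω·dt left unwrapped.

θ' = -1.5708 + -1.0·1.0 = -2.5708
R = v/ω = 1.75/-1.0 = -1.7500
x' = 3 + -1.7500·(sin -2.5708 − sin -1.5708) = 2.1955
y' = 3 − -1.7500·(cos -2.5708 − cos -1.5708) = 1.5274

(2.1955, 1.5274, -2.5708)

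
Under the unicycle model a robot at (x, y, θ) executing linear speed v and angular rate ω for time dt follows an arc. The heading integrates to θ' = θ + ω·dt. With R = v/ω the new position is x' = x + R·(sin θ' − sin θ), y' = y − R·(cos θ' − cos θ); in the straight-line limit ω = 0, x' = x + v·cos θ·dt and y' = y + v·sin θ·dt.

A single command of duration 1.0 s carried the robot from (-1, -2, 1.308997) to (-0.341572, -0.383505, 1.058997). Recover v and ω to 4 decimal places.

v = 1.7500, ω = -0.2500

Δθ = 1.058997 − 1.308997 = -0.250000
ω = Δθ/dt = -0.250000/1.0 = -0.2500
R = −Δy/(cos θ' − cos θ) = -7.0000
v = R·ω = -7.0000·-0.2500 = 1.7500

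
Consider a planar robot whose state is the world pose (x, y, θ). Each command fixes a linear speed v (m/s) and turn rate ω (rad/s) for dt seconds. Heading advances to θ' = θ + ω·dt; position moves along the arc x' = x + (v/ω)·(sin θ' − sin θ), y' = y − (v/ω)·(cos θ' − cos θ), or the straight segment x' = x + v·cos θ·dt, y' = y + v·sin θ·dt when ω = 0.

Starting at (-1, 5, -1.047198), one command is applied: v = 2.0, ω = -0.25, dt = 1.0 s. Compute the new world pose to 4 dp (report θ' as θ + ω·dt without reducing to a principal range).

θ' = -1.0472 + -0.25·1.0 = -1.2972
R = v/ω = 2.0/-0.25 = -8.0000
x' = -1 + -8.0000·(sin -1.2972 − sin -1.0472) = -0.2258
y' = 5 − -8.0000·(cos -1.2972 − cos -1.0472) = 3.1616

(-0.2258, 3.1616, -1.2972)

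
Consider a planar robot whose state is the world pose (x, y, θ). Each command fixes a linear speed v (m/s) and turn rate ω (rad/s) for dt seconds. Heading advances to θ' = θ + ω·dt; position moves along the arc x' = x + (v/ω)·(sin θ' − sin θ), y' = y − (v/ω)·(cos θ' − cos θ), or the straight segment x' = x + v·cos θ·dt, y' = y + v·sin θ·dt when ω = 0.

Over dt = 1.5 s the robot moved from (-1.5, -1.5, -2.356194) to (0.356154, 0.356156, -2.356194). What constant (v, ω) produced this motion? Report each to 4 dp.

Δθ = -2.356194 − -2.356194 = 0.000000
ω = Δθ/dt = 0.000000/1.5 = 0.0000
ω = 0 → v = (Δx·cos θ + Δy·sin θ)/dt = -1.7500

v = -1.7500, ω = 0.0000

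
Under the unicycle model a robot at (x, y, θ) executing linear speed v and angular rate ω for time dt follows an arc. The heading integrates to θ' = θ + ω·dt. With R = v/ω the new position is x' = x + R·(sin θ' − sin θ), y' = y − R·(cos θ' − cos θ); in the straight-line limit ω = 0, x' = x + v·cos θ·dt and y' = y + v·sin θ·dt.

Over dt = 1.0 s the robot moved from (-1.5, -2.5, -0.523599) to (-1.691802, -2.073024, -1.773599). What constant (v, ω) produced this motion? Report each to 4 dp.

Δθ = -1.773599 − -0.523599 = -1.250000
ω = Δθ/dt = -1.250000/1.0 = -1.2500
R = −Δy/(cos θ' − cos θ) = 0.4000
v = R·ω = 0.4000·-1.2500 = -0.5000

v = -0.5000, ω = -1.2500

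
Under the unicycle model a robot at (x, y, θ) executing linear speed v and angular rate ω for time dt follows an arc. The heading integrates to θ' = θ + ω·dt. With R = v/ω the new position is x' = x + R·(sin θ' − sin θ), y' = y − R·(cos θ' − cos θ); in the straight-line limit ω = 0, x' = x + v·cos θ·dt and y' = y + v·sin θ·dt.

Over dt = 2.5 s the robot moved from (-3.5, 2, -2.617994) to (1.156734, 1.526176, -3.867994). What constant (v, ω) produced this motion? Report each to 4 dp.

Δθ = -3.867994 − -2.617994 = -1.250000
ω = Δθ/dt = -1.250000/2.5 = -0.5000
R = Δx/(sin θ' − sin θ) = 4.0000
v = R·ω = 4.0000·-0.5000 = -2.0000

v = -2.0000, ω = -0.5000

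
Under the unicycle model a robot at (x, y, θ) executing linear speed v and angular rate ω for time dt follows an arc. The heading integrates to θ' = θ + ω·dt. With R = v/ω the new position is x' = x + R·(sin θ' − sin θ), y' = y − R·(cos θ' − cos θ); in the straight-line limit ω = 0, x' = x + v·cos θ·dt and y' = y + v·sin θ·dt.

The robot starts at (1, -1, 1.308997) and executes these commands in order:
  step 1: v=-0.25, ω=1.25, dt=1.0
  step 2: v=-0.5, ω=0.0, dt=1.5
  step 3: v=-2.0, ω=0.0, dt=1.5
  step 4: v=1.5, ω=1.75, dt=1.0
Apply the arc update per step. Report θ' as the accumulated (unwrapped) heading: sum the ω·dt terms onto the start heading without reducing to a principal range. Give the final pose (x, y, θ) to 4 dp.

step 1: θ'=2.5590 (R=-0.2000) → pose (1.0831, -1.2188, 2.5590)
step 2: θ'=2.5590 (straight) → pose (1.7094, -1.6314, 2.5590)
step 3: θ'=2.5590 (straight) → pose (4.2145, -3.2820, 2.5590)
step 4: θ'=4.3090 (R=0.8571) → pose (2.9546, -3.6613, 4.3090)

(2.9546, -3.6613, 4.3090)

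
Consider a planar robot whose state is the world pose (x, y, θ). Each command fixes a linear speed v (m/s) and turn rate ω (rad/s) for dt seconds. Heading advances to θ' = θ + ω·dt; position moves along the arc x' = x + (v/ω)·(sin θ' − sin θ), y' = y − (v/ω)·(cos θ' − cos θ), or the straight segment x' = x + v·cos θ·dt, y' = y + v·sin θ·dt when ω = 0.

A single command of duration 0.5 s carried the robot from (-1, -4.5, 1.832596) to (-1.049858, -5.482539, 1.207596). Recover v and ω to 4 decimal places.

Δθ = 1.207596 − 1.832596 = -0.625000
ω = Δθ/dt = -0.625000/0.5 = -1.2500
R = −Δy/(cos θ' − cos θ) = 1.6000
v = R·ω = 1.6000·-1.2500 = -2.0000

v = -2.0000, ω = -1.2500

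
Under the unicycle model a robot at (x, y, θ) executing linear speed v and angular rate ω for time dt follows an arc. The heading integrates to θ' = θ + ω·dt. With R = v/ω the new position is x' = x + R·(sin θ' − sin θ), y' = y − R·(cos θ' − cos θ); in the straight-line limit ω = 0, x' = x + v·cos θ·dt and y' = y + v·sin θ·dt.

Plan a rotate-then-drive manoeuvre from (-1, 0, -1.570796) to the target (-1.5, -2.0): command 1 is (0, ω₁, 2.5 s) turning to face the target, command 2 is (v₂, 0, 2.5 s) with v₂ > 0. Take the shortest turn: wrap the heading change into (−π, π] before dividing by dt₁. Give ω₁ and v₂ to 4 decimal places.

heading to target = atan2(-2−0, -1.5−-1) = -1.8158
Δθ = wrap(-1.8158 − -1.5708) = -0.2450; ω₁ = Δθ/dt₁ = -0.0980
distance = √((-1.5−-1)² + (-2−0)²) = 2.0616; v₂ = distance/dt₂ = 0.8246

ω₁ = -0.0980, v₂ = 0.8246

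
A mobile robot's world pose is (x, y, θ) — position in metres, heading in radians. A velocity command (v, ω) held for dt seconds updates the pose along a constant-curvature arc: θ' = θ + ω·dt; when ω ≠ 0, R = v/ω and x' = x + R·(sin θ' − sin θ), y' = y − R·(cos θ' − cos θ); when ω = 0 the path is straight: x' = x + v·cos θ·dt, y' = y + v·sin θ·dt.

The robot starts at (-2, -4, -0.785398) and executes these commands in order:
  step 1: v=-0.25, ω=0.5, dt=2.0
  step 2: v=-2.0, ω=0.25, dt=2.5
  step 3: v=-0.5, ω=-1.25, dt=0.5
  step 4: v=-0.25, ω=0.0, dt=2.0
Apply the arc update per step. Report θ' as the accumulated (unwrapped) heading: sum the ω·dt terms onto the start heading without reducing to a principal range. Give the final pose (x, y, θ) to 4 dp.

step 1: θ'=0.2146 (R=-0.5000) → pose (-2.4600, -3.8650, 0.2146)
step 2: θ'=0.8396 (R=-8.0000) → pose (-6.7114, -6.3394, 0.8396)
step 3: θ'=0.2146 (R=0.4000) → pose (-6.9240, -6.4632, 0.2146)
step 4: θ'=0.2146 (straight) → pose (-7.4125, -6.5696, 0.2146)

(-7.4125, -6.5696, 0.2146)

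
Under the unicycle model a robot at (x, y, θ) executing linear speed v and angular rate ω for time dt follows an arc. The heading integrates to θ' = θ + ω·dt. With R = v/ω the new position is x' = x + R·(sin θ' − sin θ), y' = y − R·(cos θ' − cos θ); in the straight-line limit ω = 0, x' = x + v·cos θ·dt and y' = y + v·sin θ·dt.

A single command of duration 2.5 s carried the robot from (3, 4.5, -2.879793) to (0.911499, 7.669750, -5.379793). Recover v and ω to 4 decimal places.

v = 2.0000, ω = -1.0000

Δθ = -5.379793 − -2.879793 = -2.500000
ω = Δθ/dt = -2.500000/2.5 = -1.0000
R = −Δy/(cos θ' − cos θ) = -2.0000
v = R·ω = -2.0000·-1.0000 = 2.0000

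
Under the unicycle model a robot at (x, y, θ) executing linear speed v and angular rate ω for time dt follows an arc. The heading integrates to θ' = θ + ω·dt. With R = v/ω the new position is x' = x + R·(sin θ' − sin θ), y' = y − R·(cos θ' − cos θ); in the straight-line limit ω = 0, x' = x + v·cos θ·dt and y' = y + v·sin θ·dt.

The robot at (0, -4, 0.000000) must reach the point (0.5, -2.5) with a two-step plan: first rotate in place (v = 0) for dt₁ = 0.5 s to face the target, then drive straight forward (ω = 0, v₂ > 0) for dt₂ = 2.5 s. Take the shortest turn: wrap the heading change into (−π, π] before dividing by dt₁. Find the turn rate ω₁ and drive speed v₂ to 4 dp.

heading to target = atan2(-2.5−-4, 0.5−0) = 1.2490
Δθ = wrap(1.2490 − 0.0000) = 1.2490; ω₁ = Δθ/dt₁ = 2.4981
distance = √((0.5−0)² + (-2.5−-4)²) = 1.5811; v₂ = distance/dt₂ = 0.6325

ω₁ = 2.4981, v₂ = 0.6325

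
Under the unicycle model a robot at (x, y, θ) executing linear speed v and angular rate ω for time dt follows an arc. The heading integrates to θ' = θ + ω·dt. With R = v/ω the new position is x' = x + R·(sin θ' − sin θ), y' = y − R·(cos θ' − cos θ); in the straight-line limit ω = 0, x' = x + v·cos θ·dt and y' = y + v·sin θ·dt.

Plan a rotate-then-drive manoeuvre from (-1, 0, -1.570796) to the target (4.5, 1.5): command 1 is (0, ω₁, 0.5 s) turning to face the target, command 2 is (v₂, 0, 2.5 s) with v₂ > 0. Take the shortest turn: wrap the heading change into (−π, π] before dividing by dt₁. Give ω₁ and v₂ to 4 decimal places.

ω₁ = 3.6741, v₂ = 2.2804

heading to target = atan2(1.5−0, 4.5−-1) = 0.2663
Δθ = wrap(0.2663 − -1.5708) = 1.8370; ω₁ = Δθ/dt₁ = 3.6741
distance = √((4.5−-1)² + (1.5−0)²) = 5.7009; v₂ = distance/dt₂ = 2.2804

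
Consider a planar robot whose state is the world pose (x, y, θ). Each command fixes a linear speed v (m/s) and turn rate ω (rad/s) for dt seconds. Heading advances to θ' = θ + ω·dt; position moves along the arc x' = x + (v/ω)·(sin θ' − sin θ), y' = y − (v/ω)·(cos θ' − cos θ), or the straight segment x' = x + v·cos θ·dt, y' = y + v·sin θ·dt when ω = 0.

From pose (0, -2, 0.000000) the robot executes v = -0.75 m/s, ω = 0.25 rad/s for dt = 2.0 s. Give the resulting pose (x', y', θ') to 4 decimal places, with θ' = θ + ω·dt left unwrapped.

(-1.4383, -2.3673, 0.5000)

θ' = 0.0000 + 0.25·2.0 = 0.5000
R = v/ω = -0.75/0.25 = -3.0000
x' = 0 + -3.0000·(sin 0.5000 − sin 0.0000) = -1.4383
y' = -2 − -3.0000·(cos 0.5000 − cos 0.0000) = -2.3673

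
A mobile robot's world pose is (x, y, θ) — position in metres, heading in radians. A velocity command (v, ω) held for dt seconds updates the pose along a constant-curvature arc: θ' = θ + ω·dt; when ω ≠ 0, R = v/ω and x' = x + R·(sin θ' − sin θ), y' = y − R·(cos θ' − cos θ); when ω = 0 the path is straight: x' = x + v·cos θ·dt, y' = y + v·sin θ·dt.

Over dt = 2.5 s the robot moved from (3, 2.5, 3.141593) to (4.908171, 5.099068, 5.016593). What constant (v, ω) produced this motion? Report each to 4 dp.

Δθ = 5.016593 − 3.141593 = 1.875000
ω = Δθ/dt = 1.875000/2.5 = 0.7500
R = −Δy/(cos θ' − cos θ) = -2.0000
v = R·ω = -2.0000·0.7500 = -1.5000

v = -1.5000, ω = 0.7500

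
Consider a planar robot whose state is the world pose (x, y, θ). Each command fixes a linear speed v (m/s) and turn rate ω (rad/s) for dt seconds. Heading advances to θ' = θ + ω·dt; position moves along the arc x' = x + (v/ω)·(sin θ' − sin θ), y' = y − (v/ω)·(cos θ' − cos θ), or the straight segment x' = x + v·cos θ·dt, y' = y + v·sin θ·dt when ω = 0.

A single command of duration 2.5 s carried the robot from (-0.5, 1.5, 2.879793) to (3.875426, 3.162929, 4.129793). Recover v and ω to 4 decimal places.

v = -2.0000, ω = 0.5000

Δθ = 4.129793 − 2.879793 = 1.250000
ω = Δθ/dt = 1.250000/2.5 = 0.5000
R = Δx/(sin θ' − sin θ) = -4.0000
v = R·ω = -4.0000·0.5000 = -2.0000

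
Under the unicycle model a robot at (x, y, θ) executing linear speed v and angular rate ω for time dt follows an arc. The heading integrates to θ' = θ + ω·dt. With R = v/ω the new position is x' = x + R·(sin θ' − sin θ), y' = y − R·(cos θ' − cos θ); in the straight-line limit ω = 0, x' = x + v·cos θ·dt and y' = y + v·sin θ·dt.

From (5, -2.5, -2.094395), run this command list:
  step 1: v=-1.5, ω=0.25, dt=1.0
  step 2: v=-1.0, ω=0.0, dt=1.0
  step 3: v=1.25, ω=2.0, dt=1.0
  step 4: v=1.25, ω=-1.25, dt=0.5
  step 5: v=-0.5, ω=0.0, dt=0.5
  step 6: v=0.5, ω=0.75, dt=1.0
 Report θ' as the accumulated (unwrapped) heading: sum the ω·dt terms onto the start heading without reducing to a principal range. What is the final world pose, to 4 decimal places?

(7.4200, -0.9737, 0.2806)

step 1: θ'=-1.8444 (R=-6.0000) → pose (5.5807, -1.1212, -1.8444)
step 2: θ'=-1.8444 (straight) → pose (5.8509, -0.1584, -1.8444)
step 3: θ'=0.1556 (R=0.6250) → pose (6.5495, -0.9447, 0.1556)
step 4: θ'=-0.4694 (R=-1.0000) → pose (7.1568, -1.0408, -0.4694)
step 5: θ'=-0.4694 (straight) → pose (6.9339, -0.9277, -0.4694)
step 6: θ'=0.2806 (R=0.6667) → pose (7.4200, -0.9737, 0.2806)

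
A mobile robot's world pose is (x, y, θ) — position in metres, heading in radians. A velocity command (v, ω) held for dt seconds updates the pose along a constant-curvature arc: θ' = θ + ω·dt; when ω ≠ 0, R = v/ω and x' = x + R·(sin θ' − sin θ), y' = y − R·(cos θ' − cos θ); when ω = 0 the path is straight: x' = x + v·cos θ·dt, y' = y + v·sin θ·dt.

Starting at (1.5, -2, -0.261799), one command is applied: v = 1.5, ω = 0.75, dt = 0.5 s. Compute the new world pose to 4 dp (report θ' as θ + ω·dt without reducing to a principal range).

(2.2436, -2.0553, 0.1132)

θ' = -0.2618 + 0.75·0.5 = 0.1132
R = v/ω = 1.5/0.75 = 2.0000
x' = 1.5 + 2.0000·(sin 0.1132 − sin -0.2618) = 2.2436
y' = -2 − 2.0000·(cos 0.1132 − cos -0.2618) = -2.0553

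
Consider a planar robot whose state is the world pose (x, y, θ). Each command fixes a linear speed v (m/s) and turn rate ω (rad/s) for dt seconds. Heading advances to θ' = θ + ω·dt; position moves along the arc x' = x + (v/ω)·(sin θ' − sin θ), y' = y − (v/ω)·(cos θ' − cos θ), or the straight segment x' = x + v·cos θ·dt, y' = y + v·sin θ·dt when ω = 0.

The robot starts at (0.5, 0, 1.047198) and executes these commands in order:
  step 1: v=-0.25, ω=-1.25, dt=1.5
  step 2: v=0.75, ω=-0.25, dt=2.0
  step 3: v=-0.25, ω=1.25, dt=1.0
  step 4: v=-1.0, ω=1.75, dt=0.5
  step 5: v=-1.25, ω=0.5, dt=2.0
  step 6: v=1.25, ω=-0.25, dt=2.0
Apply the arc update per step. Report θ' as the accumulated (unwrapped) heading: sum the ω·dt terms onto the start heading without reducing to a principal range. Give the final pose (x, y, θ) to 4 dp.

(-0.3391, -1.1967, 1.2972)

step 1: θ'=-0.8278 (R=0.2000) → pose (0.1795, -0.0353, -0.8278)
step 2: θ'=-1.3278 (R=-3.0000) → pose (0.8820, -1.3430, -1.3278)
step 3: θ'=-0.0778 (R=-0.2000) → pose (0.7035, -1.1917, -0.0778)
step 4: θ'=0.7972 (R=-0.5714) → pose (0.2502, -1.3621, 0.7972)
step 5: θ'=1.7972 (R=-2.5000) → pose (-0.3975, -3.6701, 1.7972)
step 6: θ'=1.2972 (R=-5.0000) → pose (-0.3391, -1.1967, 1.2972)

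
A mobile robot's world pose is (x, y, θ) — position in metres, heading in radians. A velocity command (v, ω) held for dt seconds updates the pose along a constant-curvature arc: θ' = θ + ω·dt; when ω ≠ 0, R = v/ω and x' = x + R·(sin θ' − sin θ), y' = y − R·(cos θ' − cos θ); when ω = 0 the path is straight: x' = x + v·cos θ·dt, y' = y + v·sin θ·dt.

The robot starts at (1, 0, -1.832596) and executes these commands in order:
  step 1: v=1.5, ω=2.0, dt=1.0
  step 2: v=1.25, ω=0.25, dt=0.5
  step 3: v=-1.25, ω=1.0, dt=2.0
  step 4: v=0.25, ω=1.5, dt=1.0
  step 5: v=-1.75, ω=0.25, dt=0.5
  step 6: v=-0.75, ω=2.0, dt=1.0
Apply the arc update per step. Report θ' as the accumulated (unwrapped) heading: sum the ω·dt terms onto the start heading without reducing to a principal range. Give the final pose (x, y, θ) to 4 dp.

step 1: θ'=0.1674 (R=0.7500) → pose (1.8494, -0.9336, 0.1674)
step 2: θ'=0.2924 (R=5.0000) → pose (2.4576, -0.7913, 0.2924)
step 3: θ'=2.2924 (R=-1.2500) → pose (1.8795, -2.8140, 2.2924)
step 4: θ'=3.7924 (R=0.1667) → pose (1.6534, -2.7915, 3.7924)
step 5: θ'=3.9174 (R=-7.0000) → pose (2.3146, -2.2193, 3.9174)
step 6: θ'=5.9174 (R=-0.3750) → pose (2.1861, -1.6014, 5.9174)

(2.1861, -1.6014, 5.9174)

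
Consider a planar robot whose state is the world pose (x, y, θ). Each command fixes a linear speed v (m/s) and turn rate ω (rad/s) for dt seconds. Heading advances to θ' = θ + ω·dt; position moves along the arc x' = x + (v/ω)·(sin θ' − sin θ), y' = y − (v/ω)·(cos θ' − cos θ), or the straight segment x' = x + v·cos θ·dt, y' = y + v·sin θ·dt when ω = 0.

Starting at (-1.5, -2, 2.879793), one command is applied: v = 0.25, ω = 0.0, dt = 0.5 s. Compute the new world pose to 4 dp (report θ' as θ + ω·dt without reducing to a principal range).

θ' = 2.8798 + 0.0·0.5 = 2.8798
ω = 0 → straight: x' = -1.5 + 0.25·cos(2.8798)·0.5 = -1.6207
y' = -2 + 0.25·sin(2.8798)·0.5 = -1.9676

(-1.6207, -1.9676, 2.8798)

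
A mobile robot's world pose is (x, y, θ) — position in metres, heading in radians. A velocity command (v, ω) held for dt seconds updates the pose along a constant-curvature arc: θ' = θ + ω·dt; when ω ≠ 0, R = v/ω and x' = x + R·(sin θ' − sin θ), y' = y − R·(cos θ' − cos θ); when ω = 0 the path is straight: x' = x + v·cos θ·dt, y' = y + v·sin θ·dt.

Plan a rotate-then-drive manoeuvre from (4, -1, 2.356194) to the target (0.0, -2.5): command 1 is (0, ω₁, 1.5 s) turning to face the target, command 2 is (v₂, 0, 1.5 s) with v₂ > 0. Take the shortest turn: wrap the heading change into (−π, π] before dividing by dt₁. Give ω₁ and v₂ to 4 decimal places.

ω₁ = 0.7628, v₂ = 2.8480

heading to target = atan2(-2.5−-1, 0−4) = -2.7828
Δθ = wrap(-2.7828 − 2.3562) = 1.1442; ω₁ = Δθ/dt₁ = 0.7628
distance = √((0−4)² + (-2.5−-1)²) = 4.2720; v₂ = distance/dt₂ = 2.8480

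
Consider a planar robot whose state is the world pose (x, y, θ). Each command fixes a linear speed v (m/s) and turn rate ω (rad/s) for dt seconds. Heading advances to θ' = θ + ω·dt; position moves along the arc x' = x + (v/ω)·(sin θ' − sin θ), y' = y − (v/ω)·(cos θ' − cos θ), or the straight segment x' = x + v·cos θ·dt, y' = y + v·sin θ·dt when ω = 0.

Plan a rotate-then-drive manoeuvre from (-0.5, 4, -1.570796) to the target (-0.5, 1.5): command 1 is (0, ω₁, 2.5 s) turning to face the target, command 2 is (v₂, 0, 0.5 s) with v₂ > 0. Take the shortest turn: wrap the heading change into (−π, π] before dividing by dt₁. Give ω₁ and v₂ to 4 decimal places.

heading to target = atan2(1.5−4, -0.5−-0.5) = -1.5708
Δθ = wrap(-1.5708 − -1.5708) = 0.0000; ω₁ = Δθ/dt₁ = 0.0000
distance = √((-0.5−-0.5)² + (1.5−4)²) = 2.5000; v₂ = distance/dt₂ = 5.0000

ω₁ = 0.0000, v₂ = 5.0000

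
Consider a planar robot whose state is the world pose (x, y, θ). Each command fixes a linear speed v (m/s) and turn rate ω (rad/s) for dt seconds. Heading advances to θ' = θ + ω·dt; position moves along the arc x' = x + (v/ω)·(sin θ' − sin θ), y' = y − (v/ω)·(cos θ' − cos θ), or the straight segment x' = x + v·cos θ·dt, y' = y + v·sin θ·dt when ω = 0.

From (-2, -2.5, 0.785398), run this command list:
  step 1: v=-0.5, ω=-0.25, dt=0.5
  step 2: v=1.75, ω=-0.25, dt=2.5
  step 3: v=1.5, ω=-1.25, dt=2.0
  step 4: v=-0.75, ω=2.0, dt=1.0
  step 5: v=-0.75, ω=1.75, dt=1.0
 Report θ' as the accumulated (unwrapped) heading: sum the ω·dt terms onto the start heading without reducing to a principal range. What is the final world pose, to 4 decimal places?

(1.9830, -2.9674, 1.2854)

step 1: θ'=0.6604 (R=2.0000) → pose (-2.1874, -2.6653, 0.6604)
step 2: θ'=0.0354 (R=-7.0000) → pose (1.8589, -1.1979, 0.0354)
step 3: θ'=-2.4646 (R=-1.2000) → pose (2.6531, -3.3325, -2.4646)
step 4: θ'=-0.4646 (R=-0.3750) → pose (2.5862, -2.7050, -0.4646)
step 5: θ'=1.2854 (R=-0.4286) → pose (1.9830, -2.9674, 1.2854)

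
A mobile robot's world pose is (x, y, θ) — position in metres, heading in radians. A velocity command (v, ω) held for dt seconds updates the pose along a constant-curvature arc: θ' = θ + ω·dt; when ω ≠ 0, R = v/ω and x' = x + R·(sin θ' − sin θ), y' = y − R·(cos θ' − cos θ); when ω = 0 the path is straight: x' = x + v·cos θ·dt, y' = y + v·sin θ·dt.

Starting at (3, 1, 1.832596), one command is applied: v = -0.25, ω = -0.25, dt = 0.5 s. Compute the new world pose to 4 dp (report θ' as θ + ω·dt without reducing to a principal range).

(3.0247, 0.8776, 1.7076)

θ' = 1.8326 + -0.25·0.5 = 1.7076
R = v/ω = -0.25/-0.25 = 1.0000
x' = 3 + 1.0000·(sin 1.7076 − sin 1.8326) = 3.0247
y' = 1 − 1.0000·(cos 1.7076 − cos 1.8326) = 0.8776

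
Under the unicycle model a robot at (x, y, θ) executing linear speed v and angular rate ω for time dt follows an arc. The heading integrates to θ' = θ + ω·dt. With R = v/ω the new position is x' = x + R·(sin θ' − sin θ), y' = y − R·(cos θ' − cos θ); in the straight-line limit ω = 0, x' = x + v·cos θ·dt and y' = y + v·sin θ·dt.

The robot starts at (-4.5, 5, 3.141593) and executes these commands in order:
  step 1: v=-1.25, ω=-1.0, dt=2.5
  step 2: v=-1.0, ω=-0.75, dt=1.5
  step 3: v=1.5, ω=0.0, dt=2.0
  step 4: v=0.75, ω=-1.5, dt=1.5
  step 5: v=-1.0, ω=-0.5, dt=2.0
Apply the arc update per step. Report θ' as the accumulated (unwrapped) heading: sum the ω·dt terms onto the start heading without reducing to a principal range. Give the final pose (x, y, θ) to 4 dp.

(-0.6377, 0.1644, -3.7334)

step 1: θ'=0.6416 (R=1.2500) → pose (-3.7519, 2.7486, 0.6416)
step 2: θ'=-0.4834 (R=1.3333) → pose (-5.1696, 2.6362, -0.4834)
step 3: θ'=-0.4834 (straight) → pose (-2.5134, 1.2418, -0.4834)
step 4: θ'=-2.7334 (R=-0.5000) → pose (-2.5473, 0.3402, -2.7334)
step 5: θ'=-3.7334 (R=2.0000) → pose (-0.6377, 0.1644, -3.7334)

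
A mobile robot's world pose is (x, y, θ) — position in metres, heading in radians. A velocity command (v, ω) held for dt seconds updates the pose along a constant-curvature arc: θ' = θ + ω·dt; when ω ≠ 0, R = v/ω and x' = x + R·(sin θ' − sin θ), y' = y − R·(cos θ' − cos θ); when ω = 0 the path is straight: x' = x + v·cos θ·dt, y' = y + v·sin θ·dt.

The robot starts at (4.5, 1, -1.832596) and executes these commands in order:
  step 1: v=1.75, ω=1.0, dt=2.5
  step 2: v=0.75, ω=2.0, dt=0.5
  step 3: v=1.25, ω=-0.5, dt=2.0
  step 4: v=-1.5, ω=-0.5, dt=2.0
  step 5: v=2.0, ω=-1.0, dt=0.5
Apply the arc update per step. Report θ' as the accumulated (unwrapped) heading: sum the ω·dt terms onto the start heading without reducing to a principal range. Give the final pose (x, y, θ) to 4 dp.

step 1: θ'=0.6674 (R=1.7500) → pose (7.2735, -0.8274, 0.6674)
step 2: θ'=1.6674 (R=0.3750) → pose (7.4147, -0.4967, 1.6674)
step 3: θ'=0.6674 (R=-2.5000) → pose (8.3556, 1.7080, 0.6674)
step 4: θ'=-0.3326 (R=3.0000) → pose (5.5193, 1.2287, -0.3326)
step 5: θ'=-0.8326 (R=-2.0000) → pose (6.3457, 0.6842, -0.8326)

(6.3457, 0.6842, -0.8326)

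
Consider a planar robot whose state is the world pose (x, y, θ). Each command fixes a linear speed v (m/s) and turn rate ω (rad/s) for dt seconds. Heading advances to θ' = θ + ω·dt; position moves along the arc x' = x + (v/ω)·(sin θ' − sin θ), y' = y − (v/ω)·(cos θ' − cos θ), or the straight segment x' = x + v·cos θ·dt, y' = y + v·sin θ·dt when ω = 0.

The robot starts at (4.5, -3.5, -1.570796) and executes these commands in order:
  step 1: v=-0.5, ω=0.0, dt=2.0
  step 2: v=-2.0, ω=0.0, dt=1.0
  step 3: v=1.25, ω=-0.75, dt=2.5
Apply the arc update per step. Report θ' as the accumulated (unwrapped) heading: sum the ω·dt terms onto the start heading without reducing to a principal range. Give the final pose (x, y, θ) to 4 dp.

step 1: θ'=-1.5708 (straight) → pose (4.5000, -2.5000, -1.5708)
step 2: θ'=-1.5708 (straight) → pose (4.5000, -0.5000, -1.5708)
step 3: θ'=-3.4458 (R=-1.6667) → pose (2.3341, -2.0901, -3.4458)

(2.3341, -2.0901, -3.4458)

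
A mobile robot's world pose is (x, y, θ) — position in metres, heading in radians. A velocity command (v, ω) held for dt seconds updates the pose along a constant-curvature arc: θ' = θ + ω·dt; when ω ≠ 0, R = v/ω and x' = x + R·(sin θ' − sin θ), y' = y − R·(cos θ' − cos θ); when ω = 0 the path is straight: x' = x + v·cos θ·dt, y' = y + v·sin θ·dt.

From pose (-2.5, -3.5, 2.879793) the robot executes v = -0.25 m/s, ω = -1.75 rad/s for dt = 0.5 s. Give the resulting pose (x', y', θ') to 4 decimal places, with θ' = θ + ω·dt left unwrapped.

θ' = 2.8798 + -1.75·0.5 = 2.0048
R = v/ω = -0.25/-1.75 = 0.1429
x' = -2.5 + 0.1429·(sin 2.0048 − sin 2.8798) = -2.4074
y' = -3.5 − 0.1429·(cos 2.0048 − cos 2.8798) = -3.5779

(-2.4074, -3.5779, 2.0048)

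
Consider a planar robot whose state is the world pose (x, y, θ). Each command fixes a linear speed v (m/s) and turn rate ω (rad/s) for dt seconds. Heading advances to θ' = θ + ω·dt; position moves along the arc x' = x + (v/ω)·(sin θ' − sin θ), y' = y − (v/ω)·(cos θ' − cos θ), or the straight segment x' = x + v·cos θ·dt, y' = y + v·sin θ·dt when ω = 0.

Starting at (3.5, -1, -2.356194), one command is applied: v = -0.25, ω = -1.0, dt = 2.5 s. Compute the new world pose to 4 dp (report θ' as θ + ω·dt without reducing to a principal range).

(3.9242, -1.2126, -4.8562)

θ' = -2.3562 + -1.0·2.5 = -4.8562
R = v/ω = -0.25/-1.0 = 0.2500
x' = 3.5 + 0.2500·(sin -4.8562 − sin -2.3562) = 3.9242
y' = -1 − 0.2500·(cos -4.8562 − cos -2.3562) = -1.2126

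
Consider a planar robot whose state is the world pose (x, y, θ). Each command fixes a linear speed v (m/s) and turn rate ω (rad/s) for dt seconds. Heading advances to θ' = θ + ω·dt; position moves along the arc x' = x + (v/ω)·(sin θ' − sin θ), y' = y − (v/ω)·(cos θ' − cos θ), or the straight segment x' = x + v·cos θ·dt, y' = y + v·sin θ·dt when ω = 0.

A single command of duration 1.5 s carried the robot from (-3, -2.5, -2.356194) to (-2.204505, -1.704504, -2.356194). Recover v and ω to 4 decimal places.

Δθ = -2.356194 − -2.356194 = 0.000000
ω = Δθ/dt = 0.000000/1.5 = 0.0000
ω = 0 → v = (Δx·cos θ + Δy·sin θ)/dt = -0.7500

v = -0.7500, ω = 0.0000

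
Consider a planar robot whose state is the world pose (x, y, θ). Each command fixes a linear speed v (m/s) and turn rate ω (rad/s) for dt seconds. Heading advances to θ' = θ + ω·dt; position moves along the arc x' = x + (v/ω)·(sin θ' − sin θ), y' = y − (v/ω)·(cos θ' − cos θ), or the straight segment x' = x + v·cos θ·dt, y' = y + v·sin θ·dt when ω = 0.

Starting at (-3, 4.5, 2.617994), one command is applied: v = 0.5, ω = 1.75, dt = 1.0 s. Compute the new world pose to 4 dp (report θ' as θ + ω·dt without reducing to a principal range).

(-3.4118, 4.3490, 4.3680)

θ' = 2.6180 + 1.75·1.0 = 4.3680
R = v/ω = 0.5/1.75 = 0.2857
x' = -3 + 0.2857·(sin 4.3680 − sin 2.6180) = -3.4118
y' = 4.5 − 0.2857·(cos 4.3680 − cos 2.6180) = 4.3490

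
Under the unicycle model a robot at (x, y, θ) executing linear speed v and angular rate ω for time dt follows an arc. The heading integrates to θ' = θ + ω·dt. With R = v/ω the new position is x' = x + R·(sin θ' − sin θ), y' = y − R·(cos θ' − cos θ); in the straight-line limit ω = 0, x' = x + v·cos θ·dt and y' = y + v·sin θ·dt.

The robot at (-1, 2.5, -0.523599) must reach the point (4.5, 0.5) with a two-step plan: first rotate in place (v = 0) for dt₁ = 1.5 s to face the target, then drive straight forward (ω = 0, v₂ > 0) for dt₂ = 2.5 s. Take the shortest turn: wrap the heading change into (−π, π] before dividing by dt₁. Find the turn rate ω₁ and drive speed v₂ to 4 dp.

heading to target = atan2(0.5−2.5, 4.5−-1) = -0.3488
Δθ = wrap(-0.3488 − -0.5236) = 0.1748; ω₁ = Δθ/dt₁ = 0.1166
distance = √((4.5−-1)² + (0.5−2.5)²) = 5.8523; v₂ = distance/dt₂ = 2.3409

ω₁ = 0.1166, v₂ = 2.3409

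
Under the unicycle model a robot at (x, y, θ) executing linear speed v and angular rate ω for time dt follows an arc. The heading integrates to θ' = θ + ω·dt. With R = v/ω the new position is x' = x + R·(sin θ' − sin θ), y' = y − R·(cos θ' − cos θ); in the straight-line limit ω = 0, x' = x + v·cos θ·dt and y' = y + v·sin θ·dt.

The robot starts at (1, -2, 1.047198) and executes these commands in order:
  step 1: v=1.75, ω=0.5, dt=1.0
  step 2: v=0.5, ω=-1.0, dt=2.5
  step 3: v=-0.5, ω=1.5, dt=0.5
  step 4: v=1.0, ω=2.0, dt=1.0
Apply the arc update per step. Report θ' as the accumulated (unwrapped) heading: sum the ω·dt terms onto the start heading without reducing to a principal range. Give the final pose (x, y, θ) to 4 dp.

(2.7587, 0.6807, 1.7972)

step 1: θ'=1.5472 (R=3.5000) → pose (1.4679, -0.3326, 1.5472)
step 2: θ'=-0.9528 (R=-0.5000) → pose (2.3753, -0.0547, -0.9528)
step 3: θ'=-0.2028 (R=-0.3333) → pose (2.1708, 0.0787, -0.2028)
step 4: θ'=1.7972 (R=0.5000) → pose (2.7587, 0.6807, 1.7972)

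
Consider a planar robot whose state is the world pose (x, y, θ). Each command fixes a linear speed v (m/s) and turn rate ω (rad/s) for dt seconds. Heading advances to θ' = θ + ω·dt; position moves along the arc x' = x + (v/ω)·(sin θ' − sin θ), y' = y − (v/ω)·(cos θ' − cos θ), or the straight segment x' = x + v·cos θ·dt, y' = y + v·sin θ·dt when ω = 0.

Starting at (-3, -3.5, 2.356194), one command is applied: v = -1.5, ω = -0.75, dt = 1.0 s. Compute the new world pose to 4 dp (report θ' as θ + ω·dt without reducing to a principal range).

(-2.4155, -4.8434, 1.6062)

θ' = 2.3562 + -0.75·1.0 = 1.6062
R = v/ω = -1.5/-0.75 = 2.0000
x' = -3 + 2.0000·(sin 1.6062 − sin 2.3562) = -2.4155
y' = -3.5 − 2.0000·(cos 1.6062 − cos 2.3562) = -4.8434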